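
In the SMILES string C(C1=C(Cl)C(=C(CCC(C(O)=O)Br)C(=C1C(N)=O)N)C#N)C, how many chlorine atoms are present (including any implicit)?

The symbol for chlorine appears 1 time in the SMILES.

1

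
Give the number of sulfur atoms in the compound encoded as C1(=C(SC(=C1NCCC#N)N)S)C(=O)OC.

The symbol for sulfur appears 2 times in the SMILES.

2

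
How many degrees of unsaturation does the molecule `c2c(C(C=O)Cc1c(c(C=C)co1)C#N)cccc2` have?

11

Molecular formula from the SMILES: C16H13NO2.
DoU = (2C + 2 + N − H − X)/2 = (2·16 + 2 + 1 − 13 − 0)/2 = 22/2 = 11.
(Structurally: 2 ring(s) + 9 π bond(s) = 11.)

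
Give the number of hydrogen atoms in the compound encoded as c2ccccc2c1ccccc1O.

Hydrogens are implicit in SMILES; fill each atom to its normal valence:
  9 × C (aromatic): 1 H each → 9
  3 × C (aromatic): no H
  1 × O: 1 H
  Total hydrogens = 10.

10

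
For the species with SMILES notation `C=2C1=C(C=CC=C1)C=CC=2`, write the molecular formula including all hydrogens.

Heavy atoms from the SMILES: 10 C.
Implicit hydrogens by atom environment:
  8 × C (aromatic): 1 H each → 8
  2 × C (aromatic): no H
  Total hydrogens = 8.
Molecular formula: C10H8

C10H8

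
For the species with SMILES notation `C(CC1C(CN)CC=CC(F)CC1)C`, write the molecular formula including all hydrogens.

C12H22FN

Heavy atoms from the SMILES: 12 C, 1 F, 1 N.
Implicit hydrogens by atom environment:
  6 × C: 2 H each → 12
  5 × C: 1 H each → 5
  1 × C: 3 H
  1 × F: no H
  1 × N: 2 H
  Total hydrogens = 22.
Molecular formula: C12H22FN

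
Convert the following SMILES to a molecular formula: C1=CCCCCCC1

Heavy atoms from the SMILES: 8 C.
Implicit hydrogens by atom environment:
  6 × C: 2 H each → 12
  2 × C: 1 H each → 2
  Total hydrogens = 14.
Molecular formula: C8H14

C8H14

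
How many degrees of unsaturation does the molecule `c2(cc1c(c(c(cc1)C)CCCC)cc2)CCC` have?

7

Molecular formula from the SMILES: C18H24.
DoU = (2C + 2 + N − H − X)/2 = (2·18 + 2 + 0 − 24 − 0)/2 = 14/2 = 7.
(Structurally: 2 ring(s) + 5 π bond(s) = 7.)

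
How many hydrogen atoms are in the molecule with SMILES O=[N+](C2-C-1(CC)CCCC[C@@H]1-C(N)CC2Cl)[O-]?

21

Hydrogens are implicit in SMILES; fill each atom to its normal valence:
  6 × C: 2 H each → 12
  4 × C: 1 H each → 4
  1 × C: 3 H
  1 × C: no H
  1 × Cl: no H
  1 × N: 2 H
  1 × N (charge +1): no H
  1 × O: no H
  1 × O (charge -1): no H
  Total hydrogens = 21.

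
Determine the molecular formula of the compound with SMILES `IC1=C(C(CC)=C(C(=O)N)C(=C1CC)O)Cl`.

C11H13ClINO2

Heavy atoms from the SMILES: 11 C, 1 Cl, 1 I, 1 N, 2 O.
Implicit hydrogens by atom environment:
  6 × C (aromatic): no H
  2 × C: 3 H each → 6
  2 × C: 2 H each → 4
  1 × C: no H
  1 × Cl: no H
  1 × I: no H
  1 × N: 2 H
  1 × O: 1 H
  1 × O: no H
  Total hydrogens = 13.
Molecular formula: C11H13ClINO2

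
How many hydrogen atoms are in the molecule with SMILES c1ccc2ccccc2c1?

Hydrogens are implicit in SMILES; fill each atom to its normal valence:
  8 × C (aromatic): 1 H each → 8
  2 × C (aromatic): no H
  Total hydrogens = 8.

8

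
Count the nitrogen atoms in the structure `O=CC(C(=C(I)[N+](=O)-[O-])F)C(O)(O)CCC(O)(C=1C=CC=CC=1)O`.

The symbol for nitrogen appears 1 time in the SMILES.

1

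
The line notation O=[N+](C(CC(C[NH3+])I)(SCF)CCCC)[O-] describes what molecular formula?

C9H19FIN2O2S+

Heavy atoms from the SMILES: 9 C, 1 F, 1 I, 2 N, 2 O, 1 S.
Implicit hydrogens by atom environment:
  6 × C: 2 H each → 12
  1 × C: 3 H
  1 × C: 1 H
  1 × C: no H
  1 × F: no H
  1 × I: no H
  1 × N (charge +1): 3 H
  1 × N (charge +1): no H
  1 × O: no H
  1 × O (charge -1): no H
  1 × S: no H
  Total hydrogens = 19.
Net charge +1.
Molecular formula: C9H19FIN2O2S+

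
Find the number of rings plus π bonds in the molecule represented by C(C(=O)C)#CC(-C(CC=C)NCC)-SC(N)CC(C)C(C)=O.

Molecular formula from the SMILES: C17H28N2O2S.
DoU = (2C + 2 + N − H − X)/2 = (2·17 + 2 + 2 − 28 − 0)/2 = 10/2 = 5.
(Structurally: 0 ring(s) + 5 π bond(s) = 5.)

5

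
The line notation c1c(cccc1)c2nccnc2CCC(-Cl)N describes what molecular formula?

Heavy atoms from the SMILES: 13 C, 1 Cl, 3 N.
Implicit hydrogens by atom environment:
  7 × C (aromatic): 1 H each → 7
  3 × C (aromatic): no H
  2 × C: 2 H each → 4
  2 × N (aromatic): no H
  1 × C: 1 H
  1 × Cl: no H
  1 × N: 2 H
  Total hydrogens = 14.
Molecular formula: C13H14ClN3

C13H14ClN3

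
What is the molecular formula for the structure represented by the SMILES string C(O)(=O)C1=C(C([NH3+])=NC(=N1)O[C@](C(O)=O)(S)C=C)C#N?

Heavy atoms from the SMILES: 10 C, 4 N, 5 O, 1 S.
Implicit hydrogens by atom environment:
  4 × C (aromatic): no H
  4 × C: no H
  3 × O: no H
  2 × N (aromatic): no H
  2 × O: 1 H each → 2
  1 × C: 2 H
  1 × C: 1 H
  1 × N (charge +1): 3 H
  1 × N: no H
  1 × S: 1 H
  Total hydrogens = 9.
Net charge +1.
Molecular formula: C10H9N4O5S+

C10H9N4O5S+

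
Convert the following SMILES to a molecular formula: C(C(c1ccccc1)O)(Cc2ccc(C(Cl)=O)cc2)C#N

Heavy atoms from the SMILES: 17 C, 1 Cl, 1 N, 2 O.
Implicit hydrogens by atom environment:
  9 × C (aromatic): 1 H each → 9
  3 × C (aromatic): no H
  2 × C: 1 H each → 2
  2 × C: no H
  1 × C: 2 H
  1 × Cl: no H
  1 × N: no H
  1 × O: 1 H
  1 × O: no H
  Total hydrogens = 14.
Molecular formula: C17H14ClNO2

C17H14ClNO2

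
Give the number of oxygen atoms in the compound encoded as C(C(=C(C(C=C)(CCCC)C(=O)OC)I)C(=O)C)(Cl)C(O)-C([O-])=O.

The symbol for oxygen appears 6 times in the SMILES.

6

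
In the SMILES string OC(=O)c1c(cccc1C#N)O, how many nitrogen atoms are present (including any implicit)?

1

The symbol for nitrogen appears 1 time in the SMILES.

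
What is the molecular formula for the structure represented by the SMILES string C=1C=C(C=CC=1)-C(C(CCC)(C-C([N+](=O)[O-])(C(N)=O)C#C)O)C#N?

Heavy atoms from the SMILES: 17 C, 3 N, 4 O.
Implicit hydrogens by atom environment:
  5 × C (aromatic): 1 H each → 5
  5 × C: no H
  3 × C: 2 H each → 6
  2 × C: 1 H each → 2
  2 × O: no H
  1 × C: 3 H
  1 × C (aromatic): no H
  1 × N: 2 H
  1 × N: no H
  1 × N (charge +1): no H
  1 × O: 1 H
  1 × O (charge -1): no H
  Total hydrogens = 19.
Molecular formula: C17H19N3O4

C17H19N3O4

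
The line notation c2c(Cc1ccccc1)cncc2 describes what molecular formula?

Heavy atoms from the SMILES: 12 C, 1 N.
Implicit hydrogens by atom environment:
  9 × C (aromatic): 1 H each → 9
  2 × C (aromatic): no H
  1 × C: 2 H
  1 × N (aromatic): no H
  Total hydrogens = 11.
Molecular formula: C12H11N

C12H11N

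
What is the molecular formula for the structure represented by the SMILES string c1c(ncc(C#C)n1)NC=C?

C8H7N3

Heavy atoms from the SMILES: 8 C, 3 N.
Implicit hydrogens by atom environment:
  2 × C (aromatic): 1 H each → 2
  2 × C: 1 H each → 2
  2 × C (aromatic): no H
  2 × N (aromatic): no H
  1 × C: 2 H
  1 × C: no H
  1 × N: 1 H
  Total hydrogens = 7.
Molecular formula: C8H7N3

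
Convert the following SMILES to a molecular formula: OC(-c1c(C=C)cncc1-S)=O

C8H7NO2S

Heavy atoms from the SMILES: 8 C, 1 N, 2 O, 1 S.
Implicit hydrogens by atom environment:
  3 × C (aromatic): no H
  2 × C (aromatic): 1 H each → 2
  1 × C: 2 H
  1 × C: 1 H
  1 × C: no H
  1 × N (aromatic): no H
  1 × O: 1 H
  1 × O: no H
  1 × S: 1 H
  Total hydrogens = 7.
Molecular formula: C8H7NO2S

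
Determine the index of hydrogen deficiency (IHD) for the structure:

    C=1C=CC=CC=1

Molecular formula from the SMILES: C6H6.
DoU = (2C + 2 + N − H − X)/2 = (2·6 + 2 + 0 − 6 − 0)/2 = 8/2 = 4.
(Structurally: 1 ring(s) + 3 π bond(s) = 4.)

4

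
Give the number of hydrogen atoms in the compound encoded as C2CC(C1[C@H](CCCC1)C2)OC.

20

Hydrogens are implicit in SMILES; fill each atom to its normal valence:
  7 × C: 2 H each → 14
  3 × C: 1 H each → 3
  1 × C: 3 H
  1 × O: no H
  Total hydrogens = 20.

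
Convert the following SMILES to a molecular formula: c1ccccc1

C6H6

Heavy atoms from the SMILES: 6 C.
Implicit hydrogens by atom environment:
  6 × C (aromatic): 1 H each → 6
  Total hydrogens = 6.
Molecular formula: C6H6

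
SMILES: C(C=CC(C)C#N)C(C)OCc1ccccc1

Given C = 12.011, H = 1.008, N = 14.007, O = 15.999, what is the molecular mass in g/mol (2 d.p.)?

Molecular formula: C15H19NO.
M = 15×12.011 + 19×1.008 + 1×14.007 + 1×15.999 = 229.32 g/mol.

229.32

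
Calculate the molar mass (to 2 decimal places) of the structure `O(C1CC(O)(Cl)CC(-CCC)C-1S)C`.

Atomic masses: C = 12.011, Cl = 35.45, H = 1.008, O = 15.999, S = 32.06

238.77

Molecular formula: C10H19ClO2S.
M = 10×12.011 + 1×35.45 + 19×1.008 + 2×15.999 + 1×32.06 = 238.77 g/mol.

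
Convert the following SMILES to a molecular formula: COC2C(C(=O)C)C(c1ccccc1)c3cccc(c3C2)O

C19H20O3

Heavy atoms from the SMILES: 19 C, 3 O.
Implicit hydrogens by atom environment:
  8 × C (aromatic): 1 H each → 8
  4 × C (aromatic): no H
  3 × C: 1 H each → 3
  2 × C: 3 H each → 6
  2 × O: no H
  1 × C: 2 H
  1 × C: no H
  1 × O: 1 H
  Total hydrogens = 20.
Molecular formula: C19H20O3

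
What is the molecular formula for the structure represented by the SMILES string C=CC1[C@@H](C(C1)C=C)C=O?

Heavy atoms from the SMILES: 9 C, 1 O.
Implicit hydrogens by atom environment:
  6 × C: 1 H each → 6
  3 × C: 2 H each → 6
  1 × O: no H
  Total hydrogens = 12.
Molecular formula: C9H12O

C9H12O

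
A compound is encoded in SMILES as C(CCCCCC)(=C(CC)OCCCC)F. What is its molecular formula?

Heavy atoms from the SMILES: 14 C, 1 F, 1 O.
Implicit hydrogens by atom environment:
  9 × C: 2 H each → 18
  3 × C: 3 H each → 9
  2 × C: no H
  1 × F: no H
  1 × O: no H
  Total hydrogens = 27.
Molecular formula: C14H27FO

C14H27FO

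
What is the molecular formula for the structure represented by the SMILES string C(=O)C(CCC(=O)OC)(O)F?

Heavy atoms from the SMILES: 6 C, 1 F, 4 O.
Implicit hydrogens by atom environment:
  3 × O: no H
  2 × C: 2 H each → 4
  2 × C: no H
  1 × C: 3 H
  1 × C: 1 H
  1 × F: no H
  1 × O: 1 H
  Total hydrogens = 9.
Molecular formula: C6H9FO4

C6H9FO4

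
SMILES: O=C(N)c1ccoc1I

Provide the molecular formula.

Heavy atoms from the SMILES: 5 C, 1 I, 1 N, 2 O.
Implicit hydrogens by atom environment:
  2 × C (aromatic): 1 H each → 2
  2 × C (aromatic): no H
  1 × C: no H
  1 × I: no H
  1 × N: 2 H
  1 × O (aromatic): no H
  1 × O: no H
  Total hydrogens = 4.
Molecular formula: C5H4INO2

C5H4INO2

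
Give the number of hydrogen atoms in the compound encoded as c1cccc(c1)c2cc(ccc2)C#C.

Hydrogens are implicit in SMILES; fill each atom to its normal valence:
  9 × C (aromatic): 1 H each → 9
  3 × C (aromatic): no H
  1 × C: 1 H
  1 × C: no H
  Total hydrogens = 10.

10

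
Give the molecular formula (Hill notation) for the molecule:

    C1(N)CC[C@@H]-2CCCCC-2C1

C10H19N

Heavy atoms from the SMILES: 10 C, 1 N.
Implicit hydrogens by atom environment:
  7 × C: 2 H each → 14
  3 × C: 1 H each → 3
  1 × N: 2 H
  Total hydrogens = 19.
Molecular formula: C10H19N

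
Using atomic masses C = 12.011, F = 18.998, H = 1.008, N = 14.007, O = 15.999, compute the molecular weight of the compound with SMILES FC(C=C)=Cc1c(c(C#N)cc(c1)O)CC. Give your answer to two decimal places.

Molecular formula: C13H12FNO.
M = 13×12.011 + 1×18.998 + 12×1.008 + 1×14.007 + 1×15.999 = 217.24 g/mol.

217.24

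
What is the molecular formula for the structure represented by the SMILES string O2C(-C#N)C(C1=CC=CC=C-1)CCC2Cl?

C12H12ClNO

Heavy atoms from the SMILES: 12 C, 1 Cl, 1 N, 1 O.
Implicit hydrogens by atom environment:
  5 × C (aromatic): 1 H each → 5
  3 × C: 1 H each → 3
  2 × C: 2 H each → 4
  1 × C: no H
  1 × C (aromatic): no H
  1 × Cl: no H
  1 × N: no H
  1 × O: no H
  Total hydrogens = 12.
Molecular formula: C12H12ClNO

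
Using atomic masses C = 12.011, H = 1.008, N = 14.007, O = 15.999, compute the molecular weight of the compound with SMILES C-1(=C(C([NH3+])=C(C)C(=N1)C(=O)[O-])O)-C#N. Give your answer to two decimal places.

Molecular formula: C8H7N3O3.
M = 8×12.011 + 7×1.008 + 3×14.007 + 3×15.999 = 193.16 g/mol.

193.16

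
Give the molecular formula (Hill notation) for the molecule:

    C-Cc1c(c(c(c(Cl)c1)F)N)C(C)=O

C10H11ClFNO

Heavy atoms from the SMILES: 10 C, 1 Cl, 1 F, 1 N, 1 O.
Implicit hydrogens by atom environment:
  5 × C (aromatic): no H
  2 × C: 3 H each → 6
  1 × C: 2 H
  1 × C (aromatic): 1 H
  1 × C: no H
  1 × Cl: no H
  1 × F: no H
  1 × N: 2 H
  1 × O: no H
  Total hydrogens = 11.
Molecular formula: C10H11ClFNO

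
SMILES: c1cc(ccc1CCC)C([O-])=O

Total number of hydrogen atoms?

11

Hydrogens are implicit in SMILES; fill each atom to its normal valence:
  4 × C (aromatic): 1 H each → 4
  2 × C: 2 H each → 4
  2 × C (aromatic): no H
  1 × C: 3 H
  1 × C: no H
  1 × O: no H
  1 × O (charge -1): no H
  Total hydrogens = 11.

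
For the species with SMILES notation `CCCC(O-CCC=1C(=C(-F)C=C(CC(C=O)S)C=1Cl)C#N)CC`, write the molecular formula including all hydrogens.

Heavy atoms from the SMILES: 18 C, 1 Cl, 1 F, 1 N, 2 O, 1 S.
Implicit hydrogens by atom environment:
  6 × C: 2 H each → 12
  5 × C (aromatic): no H
  3 × C: 1 H each → 3
  2 × C: 3 H each → 6
  2 × O: no H
  1 × C (aromatic): 1 H
  1 × C: no H
  1 × Cl: no H
  1 × F: no H
  1 × N: no H
  1 × S: 1 H
  Total hydrogens = 23.
Molecular formula: C18H23ClFNO2S

C18H23ClFNO2S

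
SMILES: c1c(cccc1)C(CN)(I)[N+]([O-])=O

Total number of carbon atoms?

8

The symbol for carbon appears 8 times in the SMILES. Lowercase c denotes aromatic carbon and counts toward C.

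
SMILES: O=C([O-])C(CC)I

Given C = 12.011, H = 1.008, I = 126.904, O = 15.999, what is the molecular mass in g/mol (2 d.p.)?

212.99

Molecular formula: C4H6IO2-.
M = 4×12.011 + 6×1.008 + 1×126.904 + 2×15.999 = 212.99 g/mol.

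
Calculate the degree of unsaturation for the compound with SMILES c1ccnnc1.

4

Molecular formula from the SMILES: C4H4N2.
DoU = (2C + 2 + N − H − X)/2 = (2·4 + 2 + 2 − 4 − 0)/2 = 8/2 = 4.
(Structurally: 1 ring(s) + 3 π bond(s) = 4.)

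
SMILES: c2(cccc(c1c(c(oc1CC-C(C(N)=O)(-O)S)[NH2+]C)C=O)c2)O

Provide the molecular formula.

C16H19N2O5S+

Heavy atoms from the SMILES: 16 C, 2 N, 5 O, 1 S.
Implicit hydrogens by atom environment:
  6 × C (aromatic): no H
  4 × C (aromatic): 1 H each → 4
  2 × C: 2 H each → 4
  2 × C: no H
  2 × O: 1 H each → 2
  2 × O: no H
  1 × C: 3 H
  1 × C: 1 H
  1 × N (charge +1): 2 H
  1 × N: 2 H
  1 × O (aromatic): no H
  1 × S: 1 H
  Total hydrogens = 19.
Net charge +1.
Molecular formula: C16H19N2O5S+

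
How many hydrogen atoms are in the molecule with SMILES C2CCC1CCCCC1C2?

Hydrogens are implicit in SMILES; fill each atom to its normal valence:
  8 × C: 2 H each → 16
  2 × C: 1 H each → 2
  Total hydrogens = 18.

18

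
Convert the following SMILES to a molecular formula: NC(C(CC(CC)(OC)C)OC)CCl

C10H22ClNO2

Heavy atoms from the SMILES: 10 C, 1 Cl, 1 N, 2 O.
Implicit hydrogens by atom environment:
  4 × C: 3 H each → 12
  3 × C: 2 H each → 6
  2 × C: 1 H each → 2
  2 × O: no H
  1 × C: no H
  1 × Cl: no H
  1 × N: 2 H
  Total hydrogens = 22.
Molecular formula: C10H22ClNO2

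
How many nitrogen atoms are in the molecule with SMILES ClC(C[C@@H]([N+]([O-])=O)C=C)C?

1

The symbol for nitrogen appears 1 time in the SMILES.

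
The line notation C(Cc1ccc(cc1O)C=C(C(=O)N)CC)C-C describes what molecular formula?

Heavy atoms from the SMILES: 15 C, 1 N, 2 O.
Implicit hydrogens by atom environment:
  4 × C: 2 H each → 8
  3 × C (aromatic): 1 H each → 3
  3 × C (aromatic): no H
  2 × C: 3 H each → 6
  2 × C: no H
  1 × C: 1 H
  1 × N: 2 H
  1 × O: 1 H
  1 × O: no H
  Total hydrogens = 21.
Molecular formula: C15H21NO2

C15H21NO2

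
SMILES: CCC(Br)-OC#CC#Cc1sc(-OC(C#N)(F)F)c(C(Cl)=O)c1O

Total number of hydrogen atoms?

Hydrogens are implicit in SMILES; fill each atom to its normal valence:
  7 × C: no H
  4 × C (aromatic): no H
  3 × O: no H
  2 × F: no H
  1 × Br: no H
  1 × C: 3 H
  1 × C: 2 H
  1 × C: 1 H
  1 × Cl: no H
  1 × N: no H
  1 × O: 1 H
  1 × S (aromatic): no H
  Total hydrogens = 7.

7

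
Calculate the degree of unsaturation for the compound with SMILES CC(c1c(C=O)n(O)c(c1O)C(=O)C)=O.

6

Molecular formula from the SMILES: C9H9NO5.
DoU = (2C + 2 + N − H − X)/2 = (2·9 + 2 + 1 − 9 − 0)/2 = 12/2 = 6.
(Structurally: 1 ring(s) + 5 π bond(s) = 6.)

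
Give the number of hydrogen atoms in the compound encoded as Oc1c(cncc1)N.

6

Hydrogens are implicit in SMILES; fill each atom to its normal valence:
  3 × C (aromatic): 1 H each → 3
  2 × C (aromatic): no H
  1 × N: 2 H
  1 × N (aromatic): no H
  1 × O: 1 H
  Total hydrogens = 6.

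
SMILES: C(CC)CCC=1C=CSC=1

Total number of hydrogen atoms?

14

Hydrogens are implicit in SMILES; fill each atom to its normal valence:
  4 × C: 2 H each → 8
  3 × C (aromatic): 1 H each → 3
  1 × C: 3 H
  1 × C (aromatic): no H
  1 × S (aromatic): no H
  Total hydrogens = 14.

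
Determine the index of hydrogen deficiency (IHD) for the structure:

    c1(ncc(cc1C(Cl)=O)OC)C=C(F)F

6

Molecular formula from the SMILES: C9H6ClF2NO2.
DoU = (2C + 2 + N − H − X)/2 = (2·9 + 2 + 1 − 6 − 3)/2 = 12/2 = 6.
(Structurally: 1 ring(s) + 5 π bond(s) = 6.)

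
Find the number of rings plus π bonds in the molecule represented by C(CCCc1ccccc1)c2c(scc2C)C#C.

9

Molecular formula from the SMILES: C17H18S.
DoU = (2C + 2 + N − H − X)/2 = (2·17 + 2 + 0 − 18 − 0)/2 = 18/2 = 9.
(Structurally: 2 ring(s) + 7 π bond(s) = 9.)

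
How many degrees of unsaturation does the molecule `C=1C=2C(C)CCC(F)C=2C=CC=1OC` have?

5

Molecular formula from the SMILES: C12H15FO.
DoU = (2C + 2 + N − H − X)/2 = (2·12 + 2 + 0 − 15 − 1)/2 = 10/2 = 5.
(Structurally: 2 ring(s) + 3 π bond(s) = 5.)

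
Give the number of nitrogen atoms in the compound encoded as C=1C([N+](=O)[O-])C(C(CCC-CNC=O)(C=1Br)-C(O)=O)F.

The symbol for nitrogen appears 2 times in the SMILES.

2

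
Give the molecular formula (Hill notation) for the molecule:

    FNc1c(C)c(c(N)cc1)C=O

C8H9FN2O

Heavy atoms from the SMILES: 8 C, 1 F, 2 N, 1 O.
Implicit hydrogens by atom environment:
  4 × C (aromatic): no H
  2 × C (aromatic): 1 H each → 2
  1 × C: 3 H
  1 × C: 1 H
  1 × F: no H
  1 × N: 2 H
  1 × N: 1 H
  1 × O: no H
  Total hydrogens = 9.
Molecular formula: C8H9FN2O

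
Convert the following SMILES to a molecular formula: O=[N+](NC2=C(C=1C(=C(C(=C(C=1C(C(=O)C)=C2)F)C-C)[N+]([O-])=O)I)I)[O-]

Heavy atoms from the SMILES: 14 C, 1 F, 2 I, 3 N, 5 O.
Implicit hydrogens by atom environment:
  9 × C (aromatic): no H
  3 × O: no H
  2 × C: 3 H each → 6
  2 × I: no H
  2 × N (charge +1): no H
  2 × O (charge -1): no H
  1 × C: 2 H
  1 × C (aromatic): 1 H
  1 × C: no H
  1 × F: no H
  1 × N: 1 H
  Total hydrogens = 10.
Molecular formula: C14H10FI2N3O5

C14H10FI2N3O5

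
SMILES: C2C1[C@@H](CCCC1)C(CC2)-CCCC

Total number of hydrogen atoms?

Hydrogens are implicit in SMILES; fill each atom to its normal valence:
  10 × C: 2 H each → 20
  3 × C: 1 H each → 3
  1 × C: 3 H
  Total hydrogens = 26.

26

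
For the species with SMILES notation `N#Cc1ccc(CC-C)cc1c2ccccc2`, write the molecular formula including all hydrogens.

C16H15N

Heavy atoms from the SMILES: 16 C, 1 N.
Implicit hydrogens by atom environment:
  8 × C (aromatic): 1 H each → 8
  4 × C (aromatic): no H
  2 × C: 2 H each → 4
  1 × C: 3 H
  1 × C: no H
  1 × N: no H
  Total hydrogens = 15.
Molecular formula: C16H15N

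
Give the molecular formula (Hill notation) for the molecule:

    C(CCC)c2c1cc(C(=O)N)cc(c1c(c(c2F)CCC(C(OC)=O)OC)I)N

C21H26FIN2O4

Heavy atoms from the SMILES: 21 C, 1 F, 1 I, 2 N, 4 O.
Implicit hydrogens by atom environment:
  8 × C (aromatic): no H
  5 × C: 2 H each → 10
  4 × O: no H
  3 × C: 3 H each → 9
  2 × C (aromatic): 1 H each → 2
  2 × C: no H
  2 × N: 2 H each → 4
  1 × C: 1 H
  1 × F: no H
  1 × I: no H
  Total hydrogens = 26.
Molecular formula: C21H26FIN2O4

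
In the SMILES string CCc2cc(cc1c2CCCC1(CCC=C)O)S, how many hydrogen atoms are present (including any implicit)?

Hydrogens are implicit in SMILES; fill each atom to its normal valence:
  7 × C: 2 H each → 14
  4 × C (aromatic): no H
  2 × C (aromatic): 1 H each → 2
  1 × C: 3 H
  1 × C: 1 H
  1 × C: no H
  1 × O: 1 H
  1 × S: 1 H
  Total hydrogens = 22.

22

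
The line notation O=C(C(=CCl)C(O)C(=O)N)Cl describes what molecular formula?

Heavy atoms from the SMILES: 5 C, 2 Cl, 1 N, 3 O.
Implicit hydrogens by atom environment:
  3 × C: no H
  2 × C: 1 H each → 2
  2 × Cl: no H
  2 × O: no H
  1 × N: 2 H
  1 × O: 1 H
  Total hydrogens = 5.
Molecular formula: C5H5Cl2NO3

C5H5Cl2NO3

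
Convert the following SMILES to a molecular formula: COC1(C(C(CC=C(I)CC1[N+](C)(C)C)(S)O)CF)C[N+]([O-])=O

Heavy atoms from the SMILES: 14 C, 1 F, 1 I, 2 N, 4 O, 1 S.
Implicit hydrogens by atom environment:
  4 × C: 3 H each → 12
  4 × C: 2 H each → 8
  3 × C: 1 H each → 3
  3 × C: no H
  2 × N (charge +1): no H
  2 × O: no H
  1 × F: no H
  1 × I: no H
  1 × O: 1 H
  1 × O (charge -1): no H
  1 × S: 1 H
  Total hydrogens = 25.
Net charge +1.
Molecular formula: C14H25FIN2O4S+

C14H25FIN2O4S+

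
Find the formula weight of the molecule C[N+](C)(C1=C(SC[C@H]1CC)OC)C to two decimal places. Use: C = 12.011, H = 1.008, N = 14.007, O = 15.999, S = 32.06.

Molecular formula: C10H20NOS+.
M = 10×12.011 + 20×1.008 + 1×14.007 + 1×15.999 + 1×32.06 = 202.34 g/mol.

202.34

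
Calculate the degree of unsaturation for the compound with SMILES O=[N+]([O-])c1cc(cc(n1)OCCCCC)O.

5

Molecular formula from the SMILES: C10H14N2O4.
DoU = (2C + 2 + N − H − X)/2 = (2·10 + 2 + 2 − 14 − 0)/2 = 10/2 = 5.
(Structurally: 1 ring(s) + 4 π bond(s) = 5.)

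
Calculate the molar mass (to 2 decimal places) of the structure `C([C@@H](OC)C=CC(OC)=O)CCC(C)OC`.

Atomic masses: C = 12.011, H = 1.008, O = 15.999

230.30

Molecular formula: C12H22O4.
M = 12×12.011 + 22×1.008 + 4×15.999 = 230.30 g/mol.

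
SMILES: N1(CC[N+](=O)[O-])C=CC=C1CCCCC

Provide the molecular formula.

C11H18N2O2

Heavy atoms from the SMILES: 11 C, 2 N, 2 O.
Implicit hydrogens by atom environment:
  6 × C: 2 H each → 12
  3 × C (aromatic): 1 H each → 3
  1 × C: 3 H
  1 × C (aromatic): no H
  1 × N (aromatic): no H
  1 × N (charge +1): no H
  1 × O: no H
  1 × O (charge -1): no H
  Total hydrogens = 18.
Molecular formula: C11H18N2O2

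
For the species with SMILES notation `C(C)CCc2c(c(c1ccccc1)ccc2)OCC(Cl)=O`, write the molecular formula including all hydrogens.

C18H19ClO2

Heavy atoms from the SMILES: 18 C, 1 Cl, 2 O.
Implicit hydrogens by atom environment:
  8 × C (aromatic): 1 H each → 8
  4 × C: 2 H each → 8
  4 × C (aromatic): no H
  2 × O: no H
  1 × C: 3 H
  1 × C: no H
  1 × Cl: no H
  Total hydrogens = 19.
Molecular formula: C18H19ClO2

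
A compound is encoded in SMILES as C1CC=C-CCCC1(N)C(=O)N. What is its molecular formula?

C9H16N2O

Heavy atoms from the SMILES: 9 C, 2 N, 1 O.
Implicit hydrogens by atom environment:
  5 × C: 2 H each → 10
  2 × C: 1 H each → 2
  2 × C: no H
  2 × N: 2 H each → 4
  1 × O: no H
  Total hydrogens = 16.
Molecular formula: C9H16N2O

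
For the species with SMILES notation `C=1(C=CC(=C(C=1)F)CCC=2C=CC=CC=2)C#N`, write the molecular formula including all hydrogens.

C15H12FN

Heavy atoms from the SMILES: 15 C, 1 F, 1 N.
Implicit hydrogens by atom environment:
  8 × C (aromatic): 1 H each → 8
  4 × C (aromatic): no H
  2 × C: 2 H each → 4
  1 × C: no H
  1 × F: no H
  1 × N: no H
  Total hydrogens = 12.
Molecular formula: C15H12FN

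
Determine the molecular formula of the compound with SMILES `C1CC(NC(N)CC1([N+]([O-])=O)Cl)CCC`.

Heavy atoms from the SMILES: 9 C, 1 Cl, 3 N, 2 O.
Implicit hydrogens by atom environment:
  5 × C: 2 H each → 10
  2 × C: 1 H each → 2
  1 × C: 3 H
  1 × C: no H
  1 × Cl: no H
  1 × N: 2 H
  1 × N: 1 H
  1 × N (charge +1): no H
  1 × O: no H
  1 × O (charge -1): no H
  Total hydrogens = 18.
Molecular formula: C9H18ClN3O2

C9H18ClN3O2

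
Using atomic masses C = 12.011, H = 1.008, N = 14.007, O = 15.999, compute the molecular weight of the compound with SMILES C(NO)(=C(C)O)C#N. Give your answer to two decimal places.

114.10

Molecular formula: C4H6N2O2.
M = 4×12.011 + 6×1.008 + 2×14.007 + 2×15.999 = 114.10 g/mol.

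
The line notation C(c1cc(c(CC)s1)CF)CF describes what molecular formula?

C9H12F2S

Heavy atoms from the SMILES: 9 C, 2 F, 1 S.
Implicit hydrogens by atom environment:
  4 × C: 2 H each → 8
  3 × C (aromatic): no H
  2 × F: no H
  1 × C: 3 H
  1 × C (aromatic): 1 H
  1 × S (aromatic): no H
  Total hydrogens = 12.
Molecular formula: C9H12F2S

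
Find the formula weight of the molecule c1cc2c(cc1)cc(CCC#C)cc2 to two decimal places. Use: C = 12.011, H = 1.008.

Molecular formula: C14H12.
M = 14×12.011 + 12×1.008 = 180.25 g/mol.

180.25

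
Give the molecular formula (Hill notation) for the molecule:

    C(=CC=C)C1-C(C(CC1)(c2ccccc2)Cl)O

C15H17ClO

Heavy atoms from the SMILES: 15 C, 1 Cl, 1 O.
Implicit hydrogens by atom environment:
  5 × C: 1 H each → 5
  5 × C (aromatic): 1 H each → 5
  3 × C: 2 H each → 6
  1 × C: no H
  1 × C (aromatic): no H
  1 × Cl: no H
  1 × O: 1 H
  Total hydrogens = 17.
Molecular formula: C15H17ClO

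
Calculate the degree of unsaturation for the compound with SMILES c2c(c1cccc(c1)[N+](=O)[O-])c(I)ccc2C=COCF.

Molecular formula from the SMILES: C15H11FINO3.
DoU = (2C + 2 + N − H − X)/2 = (2·15 + 2 + 1 − 11 − 2)/2 = 20/2 = 10.
(Structurally: 2 ring(s) + 8 π bond(s) = 10.)

10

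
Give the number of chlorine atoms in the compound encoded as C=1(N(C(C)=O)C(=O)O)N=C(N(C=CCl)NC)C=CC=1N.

1

The symbol for chlorine appears 1 time in the SMILES.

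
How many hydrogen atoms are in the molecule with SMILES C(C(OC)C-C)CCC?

18

Hydrogens are implicit in SMILES; fill each atom to its normal valence:
  4 × C: 2 H each → 8
  3 × C: 3 H each → 9
  1 × C: 1 H
  1 × O: no H
  Total hydrogens = 18.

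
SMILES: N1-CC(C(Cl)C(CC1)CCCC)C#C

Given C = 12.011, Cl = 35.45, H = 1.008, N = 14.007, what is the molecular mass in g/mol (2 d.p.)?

213.75

Molecular formula: C12H20ClN.
M = 12×12.011 + 1×35.45 + 20×1.008 + 1×14.007 = 213.75 g/mol.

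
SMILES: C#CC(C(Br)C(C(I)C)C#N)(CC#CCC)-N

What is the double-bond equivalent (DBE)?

6

Molecular formula from the SMILES: C13H16BrIN2.
DoU = (2C + 2 + N − H − X)/2 = (2·13 + 2 + 2 − 16 − 2)/2 = 12/2 = 6.
(Structurally: 0 ring(s) + 6 π bond(s) = 6.)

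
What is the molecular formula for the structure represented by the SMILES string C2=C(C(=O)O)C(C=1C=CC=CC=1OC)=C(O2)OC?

Heavy atoms from the SMILES: 13 C, 5 O.
Implicit hydrogens by atom environment:
  5 × C (aromatic): 1 H each → 5
  5 × C (aromatic): no H
  3 × O: no H
  2 × C: 3 H each → 6
  1 × C: no H
  1 × O: 1 H
  1 × O (aromatic): no H
  Total hydrogens = 12.
Molecular formula: C13H12O5

C13H12O5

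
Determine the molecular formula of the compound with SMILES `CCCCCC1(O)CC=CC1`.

Heavy atoms from the SMILES: 10 C, 1 O.
Implicit hydrogens by atom environment:
  6 × C: 2 H each → 12
  2 × C: 1 H each → 2
  1 × C: 3 H
  1 × C: no H
  1 × O: 1 H
  Total hydrogens = 18.
Molecular formula: C10H18O

C10H18O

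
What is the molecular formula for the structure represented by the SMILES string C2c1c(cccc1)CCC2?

Heavy atoms from the SMILES: 10 C.
Implicit hydrogens by atom environment:
  4 × C: 2 H each → 8
  4 × C (aromatic): 1 H each → 4
  2 × C (aromatic): no H
  Total hydrogens = 12.
Molecular formula: C10H12

C10H12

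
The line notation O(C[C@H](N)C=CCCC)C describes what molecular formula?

C8H17NO

Heavy atoms from the SMILES: 8 C, 1 N, 1 O.
Implicit hydrogens by atom environment:
  3 × C: 2 H each → 6
  3 × C: 1 H each → 3
  2 × C: 3 H each → 6
  1 × N: 2 H
  1 × O: no H
  Total hydrogens = 17.
Molecular formula: C8H17NO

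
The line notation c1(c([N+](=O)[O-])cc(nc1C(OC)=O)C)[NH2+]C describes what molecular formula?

Heavy atoms from the SMILES: 9 C, 3 N, 4 O.
Implicit hydrogens by atom environment:
  4 × C (aromatic): no H
  3 × C: 3 H each → 9
  3 × O: no H
  1 × C (aromatic): 1 H
  1 × C: no H
  1 × N (charge +1): 2 H
  1 × N (aromatic): no H
  1 × N (charge +1): no H
  1 × O (charge -1): no H
  Total hydrogens = 12.
Net charge +1.
Molecular formula: C9H12N3O4+

C9H12N3O4+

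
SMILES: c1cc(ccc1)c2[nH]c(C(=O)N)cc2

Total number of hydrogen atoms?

Hydrogens are implicit in SMILES; fill each atom to its normal valence:
  7 × C (aromatic): 1 H each → 7
  3 × C (aromatic): no H
  1 × C: no H
  1 × N: 2 H
  1 × N (aromatic): 1 H
  1 × O: no H
  Total hydrogens = 10.

10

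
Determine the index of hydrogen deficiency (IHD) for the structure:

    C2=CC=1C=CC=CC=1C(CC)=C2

7

Molecular formula from the SMILES: C12H12.
DoU = (2C + 2 + N − H − X)/2 = (2·12 + 2 + 0 − 12 − 0)/2 = 14/2 = 7.
(Structurally: 2 ring(s) + 5 π bond(s) = 7.)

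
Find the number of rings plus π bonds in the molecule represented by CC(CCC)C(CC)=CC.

Molecular formula from the SMILES: C10H20.
DoU = (2C + 2 + N − H − X)/2 = (2·10 + 2 + 0 − 20 − 0)/2 = 2/2 = 1.
(Structurally: 0 ring(s) + 1 π bond(s) = 1.)

1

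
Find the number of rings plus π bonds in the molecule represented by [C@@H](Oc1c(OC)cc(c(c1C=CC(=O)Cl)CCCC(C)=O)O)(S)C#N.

Molecular formula from the SMILES: C17H18ClNO5S.
DoU = (2C + 2 + N − H − X)/2 = (2·17 + 2 + 1 − 18 − 1)/2 = 18/2 = 9.
(Structurally: 1 ring(s) + 8 π bond(s) = 9.)

9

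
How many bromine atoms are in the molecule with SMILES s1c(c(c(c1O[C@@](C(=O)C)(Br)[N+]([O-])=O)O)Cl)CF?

The symbol for bromine appears 1 time in the SMILES.

1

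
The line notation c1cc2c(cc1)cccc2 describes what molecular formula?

C10H8

Heavy atoms from the SMILES: 10 C.
Implicit hydrogens by atom environment:
  8 × C (aromatic): 1 H each → 8
  2 × C (aromatic): no H
  Total hydrogens = 8.
Molecular formula: C10H8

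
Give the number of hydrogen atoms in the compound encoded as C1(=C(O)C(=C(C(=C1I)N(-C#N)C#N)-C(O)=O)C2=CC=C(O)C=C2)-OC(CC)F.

13

Hydrogens are implicit in SMILES; fill each atom to its normal valence:
  8 × C (aromatic): no H
  4 × C (aromatic): 1 H each → 4
  3 × C: no H
  3 × N: no H
  3 × O: 1 H each → 3
  2 × O: no H
  1 × C: 3 H
  1 × C: 2 H
  1 × C: 1 H
  1 × F: no H
  1 × I: no H
  Total hydrogens = 13.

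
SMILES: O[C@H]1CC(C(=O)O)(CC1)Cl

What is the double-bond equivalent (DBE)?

Molecular formula from the SMILES: C6H9ClO3.
DoU = (2C + 2 + N − H − X)/2 = (2·6 + 2 + 0 − 9 − 1)/2 = 4/2 = 2.
(Structurally: 1 ring(s) + 1 π bond(s) = 2.)

2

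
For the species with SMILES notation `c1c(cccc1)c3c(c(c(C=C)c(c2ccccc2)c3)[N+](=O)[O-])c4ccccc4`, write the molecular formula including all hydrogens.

Heavy atoms from the SMILES: 26 C, 1 N, 2 O.
Implicit hydrogens by atom environment:
  16 × C (aromatic): 1 H each → 16
  8 × C (aromatic): no H
  1 × C: 2 H
  1 × C: 1 H
  1 × N (charge +1): no H
  1 × O: no H
  1 × O (charge -1): no H
  Total hydrogens = 19.
Molecular formula: C26H19NO2

C26H19NO2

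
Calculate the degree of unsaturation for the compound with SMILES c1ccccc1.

Molecular formula from the SMILES: C6H6.
DoU = (2C + 2 + N − H − X)/2 = (2·6 + 2 + 0 − 6 − 0)/2 = 8/2 = 4.
(Structurally: 1 ring(s) + 3 π bond(s) = 4.)

4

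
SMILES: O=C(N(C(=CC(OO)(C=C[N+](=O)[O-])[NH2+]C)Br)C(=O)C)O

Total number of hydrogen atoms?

13

Hydrogens are implicit in SMILES; fill each atom to its normal valence:
  4 × C: no H
  4 × O: no H
  3 × C: 1 H each → 3
  2 × C: 3 H each → 6
  2 × O: 1 H each → 2
  1 × Br: no H
  1 × N (charge +1): 2 H
  1 × N: no H
  1 × N (charge +1): no H
  1 × O (charge -1): no H
  Total hydrogens = 13.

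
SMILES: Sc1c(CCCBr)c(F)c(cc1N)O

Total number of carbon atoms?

9

The symbol for carbon appears 9 times in the SMILES. Lowercase c denotes aromatic carbon and counts toward C.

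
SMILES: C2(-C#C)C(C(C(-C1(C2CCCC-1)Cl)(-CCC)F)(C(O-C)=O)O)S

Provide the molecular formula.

Heavy atoms from the SMILES: 17 C, 1 Cl, 1 F, 3 O, 1 S.
Implicit hydrogens by atom environment:
  6 × C: 2 H each → 12
  5 × C: no H
  4 × C: 1 H each → 4
  2 × C: 3 H each → 6
  2 × O: no H
  1 × Cl: no H
  1 × F: no H
  1 × O: 1 H
  1 × S: 1 H
  Total hydrogens = 24.
Molecular formula: C17H24ClFO3S

C17H24ClFO3S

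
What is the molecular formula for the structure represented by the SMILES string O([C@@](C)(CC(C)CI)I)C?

C7H14I2O

Heavy atoms from the SMILES: 7 C, 2 I, 1 O.
Implicit hydrogens by atom environment:
  3 × C: 3 H each → 9
  2 × C: 2 H each → 4
  2 × I: no H
  1 × C: 1 H
  1 × C: no H
  1 × O: no H
  Total hydrogens = 14.
Molecular formula: C7H14I2O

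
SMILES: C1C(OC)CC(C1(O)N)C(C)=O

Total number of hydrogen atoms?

15

Hydrogens are implicit in SMILES; fill each atom to its normal valence:
  2 × C: 3 H each → 6
  2 × C: 2 H each → 4
  2 × C: 1 H each → 2
  2 × C: no H
  2 × O: no H
  1 × N: 2 H
  1 × O: 1 H
  Total hydrogens = 15.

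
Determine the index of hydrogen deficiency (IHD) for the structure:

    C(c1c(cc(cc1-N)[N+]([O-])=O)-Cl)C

5

Molecular formula from the SMILES: C8H9ClN2O2.
DoU = (2C + 2 + N − H − X)/2 = (2·8 + 2 + 2 − 9 − 1)/2 = 10/2 = 5.
(Structurally: 1 ring(s) + 4 π bond(s) = 5.)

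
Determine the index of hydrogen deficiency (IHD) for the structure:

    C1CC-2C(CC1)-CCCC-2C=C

Molecular formula from the SMILES: C12H20.
DoU = (2C + 2 + N − H − X)/2 = (2·12 + 2 + 0 − 20 − 0)/2 = 6/2 = 3.
(Structurally: 2 ring(s) + 1 π bond(s) = 3.)

3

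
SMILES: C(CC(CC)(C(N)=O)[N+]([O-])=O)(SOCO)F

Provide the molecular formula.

Heavy atoms from the SMILES: 7 C, 1 F, 2 N, 5 O, 1 S.
Implicit hydrogens by atom environment:
  3 × C: 2 H each → 6
  3 × O: no H
  2 × C: no H
  1 × C: 3 H
  1 × C: 1 H
  1 × F: no H
  1 × N: 2 H
  1 × N (charge +1): no H
  1 × O: 1 H
  1 × O (charge -1): no H
  1 × S: no H
  Total hydrogens = 13.
Molecular formula: C7H13FN2O5S

C7H13FN2O5S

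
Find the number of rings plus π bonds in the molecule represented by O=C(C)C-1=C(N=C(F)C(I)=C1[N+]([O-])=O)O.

Molecular formula from the SMILES: C7H4FIN2O4.
DoU = (2C + 2 + N − H − X)/2 = (2·7 + 2 + 2 − 4 − 2)/2 = 12/2 = 6.
(Structurally: 1 ring(s) + 5 π bond(s) = 6.)

6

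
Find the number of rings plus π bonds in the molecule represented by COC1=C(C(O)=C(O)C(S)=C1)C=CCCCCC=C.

6

Molecular formula from the SMILES: C15H20O3S.
DoU = (2C + 2 + N − H − X)/2 = (2·15 + 2 + 0 − 20 − 0)/2 = 12/2 = 6.
(Structurally: 1 ring(s) + 5 π bond(s) = 6.)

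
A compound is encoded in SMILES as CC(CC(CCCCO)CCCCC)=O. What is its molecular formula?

C13H26O2

Heavy atoms from the SMILES: 13 C, 2 O.
Implicit hydrogens by atom environment:
  9 × C: 2 H each → 18
  2 × C: 3 H each → 6
  1 × C: 1 H
  1 × C: no H
  1 × O: 1 H
  1 × O: no H
  Total hydrogens = 26.
Molecular formula: C13H26O2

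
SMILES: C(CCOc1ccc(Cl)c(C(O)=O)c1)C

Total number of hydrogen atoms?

13

Hydrogens are implicit in SMILES; fill each atom to its normal valence:
  3 × C: 2 H each → 6
  3 × C (aromatic): 1 H each → 3
  3 × C (aromatic): no H
  2 × O: no H
  1 × C: 3 H
  1 × C: no H
  1 × Cl: no H
  1 × O: 1 H
  Total hydrogens = 13.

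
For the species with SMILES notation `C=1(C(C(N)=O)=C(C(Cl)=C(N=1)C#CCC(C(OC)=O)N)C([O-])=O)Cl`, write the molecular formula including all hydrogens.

Heavy atoms from the SMILES: 13 C, 2 Cl, 3 N, 5 O.
Implicit hydrogens by atom environment:
  5 × C (aromatic): no H
  5 × C: no H
  4 × O: no H
  2 × Cl: no H
  2 × N: 2 H each → 4
  1 × C: 3 H
  1 × C: 2 H
  1 × C: 1 H
  1 × N (aromatic): no H
  1 × O (charge -1): no H
  Total hydrogens = 10.
Net charge -1.
Molecular formula: C13H10Cl2N3O5-

C13H10Cl2N3O5-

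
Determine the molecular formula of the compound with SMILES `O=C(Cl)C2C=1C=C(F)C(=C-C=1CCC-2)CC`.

Heavy atoms from the SMILES: 13 C, 1 Cl, 1 F, 1 O.
Implicit hydrogens by atom environment:
  4 × C: 2 H each → 8
  4 × C (aromatic): no H
  2 × C (aromatic): 1 H each → 2
  1 × C: 3 H
  1 × C: 1 H
  1 × C: no H
  1 × Cl: no H
  1 × F: no H
  1 × O: no H
  Total hydrogens = 14.
Molecular formula: C13H14ClFO

C13H14ClFO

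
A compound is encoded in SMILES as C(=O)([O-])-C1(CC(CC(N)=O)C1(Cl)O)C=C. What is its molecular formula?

C9H11ClNO4-

Heavy atoms from the SMILES: 9 C, 1 Cl, 1 N, 4 O.
Implicit hydrogens by atom environment:
  4 × C: no H
  3 × C: 2 H each → 6
  2 × C: 1 H each → 2
  2 × O: no H
  1 × Cl: no H
  1 × N: 2 H
  1 × O: 1 H
  1 × O (charge -1): no H
  Total hydrogens = 11.
Net charge -1.
Molecular formula: C9H11ClNO4-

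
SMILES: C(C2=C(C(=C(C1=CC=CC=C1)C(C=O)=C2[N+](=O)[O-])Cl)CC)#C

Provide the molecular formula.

C17H12ClNO3

Heavy atoms from the SMILES: 17 C, 1 Cl, 1 N, 3 O.
Implicit hydrogens by atom environment:
  7 × C (aromatic): no H
  5 × C (aromatic): 1 H each → 5
  2 × C: 1 H each → 2
  2 × O: no H
  1 × C: 3 H
  1 × C: 2 H
  1 × C: no H
  1 × Cl: no H
  1 × N (charge +1): no H
  1 × O (charge -1): no H
  Total hydrogens = 12.
Molecular formula: C17H12ClNO3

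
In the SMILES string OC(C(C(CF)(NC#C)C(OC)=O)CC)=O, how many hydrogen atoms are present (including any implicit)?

Hydrogens are implicit in SMILES; fill each atom to its normal valence:
  4 × C: no H
  3 × O: no H
  2 × C: 3 H each → 6
  2 × C: 2 H each → 4
  2 × C: 1 H each → 2
  1 × F: no H
  1 × N: 1 H
  1 × O: 1 H
  Total hydrogens = 14.

14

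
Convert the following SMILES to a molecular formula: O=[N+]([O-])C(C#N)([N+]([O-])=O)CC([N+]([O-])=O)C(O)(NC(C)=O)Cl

Heavy atoms from the SMILES: 7 C, 1 Cl, 5 N, 8 O.
Implicit hydrogens by atom environment:
  4 × C: no H
  4 × O: no H
  3 × N (charge +1): no H
  3 × O (charge -1): no H
  1 × C: 3 H
  1 × C: 2 H
  1 × C: 1 H
  1 × Cl: no H
  1 × N: 1 H
  1 × N: no H
  1 × O: 1 H
  Total hydrogens = 8.
Molecular formula: C7H8ClN5O8

C7H8ClN5O8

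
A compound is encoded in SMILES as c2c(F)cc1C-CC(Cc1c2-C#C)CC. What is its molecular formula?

Heavy atoms from the SMILES: 14 C, 1 F.
Implicit hydrogens by atom environment:
  4 × C: 2 H each → 8
  4 × C (aromatic): no H
  2 × C (aromatic): 1 H each → 2
  2 × C: 1 H each → 2
  1 × C: 3 H
  1 × C: no H
  1 × F: no H
  Total hydrogens = 15.
Molecular formula: C14H15F

C14H15F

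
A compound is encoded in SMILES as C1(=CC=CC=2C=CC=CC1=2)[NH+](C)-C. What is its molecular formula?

Heavy atoms from the SMILES: 12 C, 1 N.
Implicit hydrogens by atom environment:
  7 × C (aromatic): 1 H each → 7
  3 × C (aromatic): no H
  2 × C: 3 H each → 6
  1 × N (charge +1): 1 H
  Total hydrogens = 14.
Net charge +1.
Molecular formula: C12H14N+

C12H14N+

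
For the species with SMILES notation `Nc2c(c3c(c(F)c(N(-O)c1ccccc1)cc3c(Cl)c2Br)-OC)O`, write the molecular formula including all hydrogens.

C17H13BrClFN2O3

Heavy atoms from the SMILES: 1 Br, 17 C, 1 Cl, 1 F, 2 N, 3 O.
Implicit hydrogens by atom environment:
  10 × C (aromatic): no H
  6 × C (aromatic): 1 H each → 6
  2 × O: 1 H each → 2
  1 × Br: no H
  1 × C: 3 H
  1 × Cl: no H
  1 × F: no H
  1 × N: 2 H
  1 × N: no H
  1 × O: no H
  Total hydrogens = 13.
Molecular formula: C17H13BrClFN2O3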